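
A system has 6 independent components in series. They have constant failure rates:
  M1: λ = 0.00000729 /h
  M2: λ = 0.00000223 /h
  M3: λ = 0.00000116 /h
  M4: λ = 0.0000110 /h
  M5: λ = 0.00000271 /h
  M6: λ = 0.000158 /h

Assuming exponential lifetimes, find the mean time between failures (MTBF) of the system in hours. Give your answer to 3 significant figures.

5480

Series of exponential components: λ_sys = Σ λ_i
λ_sys = 0.00000729 + 0.00000223 + 0.00000116 + 0.0000110 + 0.00000271 + 0.000158 = 1.8239e-04 /h
MTBF = 1 / λ_sys = 5480 h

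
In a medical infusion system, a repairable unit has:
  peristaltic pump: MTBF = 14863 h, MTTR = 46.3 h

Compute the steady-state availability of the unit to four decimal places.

A(peristaltic pump) = MTBF/(MTBF+MTTR) = 14863/(14863+46.3) = 0.9969

0.9969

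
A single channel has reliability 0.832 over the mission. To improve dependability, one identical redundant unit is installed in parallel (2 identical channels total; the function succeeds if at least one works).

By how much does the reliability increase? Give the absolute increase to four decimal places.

R_before = 0.832
R_after = 1 − (1 − 0.832)^2 = 0.9718
ΔR = 0.9718 − 0.832 = 0.1398

0.1398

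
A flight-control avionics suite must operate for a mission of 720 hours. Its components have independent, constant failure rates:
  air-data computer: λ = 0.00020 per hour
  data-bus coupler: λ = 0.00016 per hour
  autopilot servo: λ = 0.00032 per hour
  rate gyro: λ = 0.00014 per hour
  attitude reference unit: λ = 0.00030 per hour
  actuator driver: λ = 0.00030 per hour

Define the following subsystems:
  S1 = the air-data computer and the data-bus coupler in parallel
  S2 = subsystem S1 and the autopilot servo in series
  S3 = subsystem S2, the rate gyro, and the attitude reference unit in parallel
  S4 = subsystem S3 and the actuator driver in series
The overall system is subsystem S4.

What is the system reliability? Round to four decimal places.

0.8025

R(air-data computer) = exp(−0.00020 × 720) = 0.865888
R(data-bus coupler) = exp(−0.00016 × 720) = 0.891188
R(autopilot servo) = exp(−0.00032 × 720) = 0.794216
R(rate gyro) = exp(−0.00014 × 720) = 0.904114
R(attitude reference unit) = exp(−0.00030 × 720) = 0.805735
R(actuator driver) = exp(−0.00030 × 720) = 0.805735
Parallel (air-data computer and data-bus coupler): 1 − (1 − 0.865888)(1 − 0.891188) = 0.985407
Series ([0.985407] and autopilot servo): 0.985407 × 0.794216 = 0.782626
Parallel ([0.782626], rate gyro, and attitude reference unit): 1 − (1 − 0.782626)(1 − 0.904114)(1 − 0.805735) = 0.995951
Series ([0.995951] and actuator driver): 0.995951 × 0.805735 = 0.8025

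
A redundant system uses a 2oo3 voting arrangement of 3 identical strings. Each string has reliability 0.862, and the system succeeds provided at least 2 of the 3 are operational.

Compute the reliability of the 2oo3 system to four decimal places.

R = Σ_{i=2}^{3} C(3,i) p^i (1−p)^{3−i} with p = 0.862
C(3,2)·0.862^2·0.138^1 = 0.307620
C(3,3)·0.862^3·0.138^0 = 0.640504
Sum = 0.9481

0.9481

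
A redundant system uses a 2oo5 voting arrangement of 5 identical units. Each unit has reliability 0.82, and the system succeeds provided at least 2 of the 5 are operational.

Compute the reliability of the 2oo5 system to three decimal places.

R = Σ_{i=2}^{5} C(5,i) p^i (1−p)^{5−i} with p = 0.82
C(5,2)·0.82^2·0.18^3 = 0.03921
C(5,3)·0.82^3·0.18^2 = 0.17864
C(5,4)·0.82^4·0.18^1 = 0.40691
C(5,5)·0.82^5·0.18^0 = 0.37074
Sum = 0.996

0.996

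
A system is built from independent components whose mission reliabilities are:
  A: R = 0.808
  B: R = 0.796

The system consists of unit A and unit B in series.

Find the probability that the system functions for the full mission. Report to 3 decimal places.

Series (A and B): 0.80800 × 0.79600 = 0.643

0.643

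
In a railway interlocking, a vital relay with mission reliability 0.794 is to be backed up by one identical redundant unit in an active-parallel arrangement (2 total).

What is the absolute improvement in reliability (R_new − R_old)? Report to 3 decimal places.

R_before = 0.794
R_after = 1 − (1 − 0.794)^2 = 0.958
ΔR = 0.958 − 0.794 = 0.164

0.164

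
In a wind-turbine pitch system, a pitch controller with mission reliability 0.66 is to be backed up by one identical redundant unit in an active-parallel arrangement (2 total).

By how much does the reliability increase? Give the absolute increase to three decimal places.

0.224

R_before = 0.66
R_after = 1 − (1 − 0.66)^2 = 0.884
ΔR = 0.884 − 0.66 = 0.224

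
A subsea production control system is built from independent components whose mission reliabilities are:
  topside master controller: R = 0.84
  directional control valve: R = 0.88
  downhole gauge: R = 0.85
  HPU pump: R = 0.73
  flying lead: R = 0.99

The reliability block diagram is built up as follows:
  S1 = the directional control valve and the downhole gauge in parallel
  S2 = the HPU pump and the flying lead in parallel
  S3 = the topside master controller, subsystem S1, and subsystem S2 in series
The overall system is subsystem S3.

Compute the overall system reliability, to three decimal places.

Parallel (directional control valve and downhole gauge): 1 − (1 − 0.88000)(1 − 0.85000) = 0.98200
Parallel (HPU pump and flying lead): 1 − (1 − 0.73000)(1 − 0.99000) = 0.99730
Series (topside master controller, [0.98200], and [0.99730]): 0.84000 × 0.98200 × 0.99730 = 0.823

0.823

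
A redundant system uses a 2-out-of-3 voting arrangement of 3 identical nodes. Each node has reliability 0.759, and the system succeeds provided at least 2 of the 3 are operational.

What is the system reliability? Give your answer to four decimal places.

0.8538

R = Σ_{i=2}^{3} C(3,i) p^i (1−p)^{3−i} with p = 0.759
C(3,2)·0.759^2·0.241^1 = 0.416507
C(3,3)·0.759^3·0.241^0 = 0.437245
Sum = 0.8538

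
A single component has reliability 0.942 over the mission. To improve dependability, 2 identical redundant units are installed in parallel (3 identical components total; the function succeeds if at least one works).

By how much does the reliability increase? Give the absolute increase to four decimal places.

R_before = 0.942
R_after = 1 − (1 − 0.942)^3 = 0.9998
ΔR = 0.9998 − 0.942 = 0.0578

0.0578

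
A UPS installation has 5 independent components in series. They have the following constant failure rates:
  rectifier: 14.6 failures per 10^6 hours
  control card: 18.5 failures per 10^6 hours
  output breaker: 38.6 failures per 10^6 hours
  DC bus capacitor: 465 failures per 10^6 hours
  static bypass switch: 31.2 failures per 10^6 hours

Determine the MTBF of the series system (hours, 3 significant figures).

Series of exponential components: λ_sys = Σ λ_i
λ_sys = 0.0000146 + 0.0000185 + 0.0000386 + 0.000465 + 0.0000312 = 5.6790e-04 /h
MTBF = 1 / λ_sys = 1760 h

1760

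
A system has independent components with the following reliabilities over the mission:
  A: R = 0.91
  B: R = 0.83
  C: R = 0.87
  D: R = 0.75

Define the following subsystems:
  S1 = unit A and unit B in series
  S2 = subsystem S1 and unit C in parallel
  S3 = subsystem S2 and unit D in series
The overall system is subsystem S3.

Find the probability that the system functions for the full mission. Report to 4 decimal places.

Series (A and B): 0.910000 × 0.830000 = 0.755300
Parallel ([0.755300] and C): 1 − (1 − 0.755300)(1 − 0.870000) = 0.968189
Series ([0.968189] and D): 0.968189 × 0.750000 = 0.7261

0.7261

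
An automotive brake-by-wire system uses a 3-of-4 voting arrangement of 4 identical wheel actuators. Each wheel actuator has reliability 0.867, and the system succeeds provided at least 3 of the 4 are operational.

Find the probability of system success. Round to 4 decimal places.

R = Σ_{i=3}^{4} C(4,i) p^i (1−p)^{4−i} with p = 0.867
C(4,3)·0.867^3·0.133^1 = 0.346712
C(4,4)·0.867^4·0.133^0 = 0.565036
Sum = 0.9117

0.9117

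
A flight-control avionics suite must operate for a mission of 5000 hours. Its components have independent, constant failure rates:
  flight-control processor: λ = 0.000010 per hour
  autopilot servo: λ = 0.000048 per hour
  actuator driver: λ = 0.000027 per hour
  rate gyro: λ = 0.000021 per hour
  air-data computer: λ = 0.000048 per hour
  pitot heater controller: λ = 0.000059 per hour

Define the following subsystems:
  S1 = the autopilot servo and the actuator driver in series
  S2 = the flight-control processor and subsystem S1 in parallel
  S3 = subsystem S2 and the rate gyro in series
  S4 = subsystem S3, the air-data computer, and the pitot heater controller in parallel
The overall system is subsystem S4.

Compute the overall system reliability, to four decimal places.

R(flight-control processor) = exp(−0.000010 × 5000) = 0.951229
R(autopilot servo) = exp(−0.000048 × 5000) = 0.786628
R(actuator driver) = exp(−0.000027 × 5000) = 0.873716
R(rate gyro) = exp(−0.000021 × 5000) = 0.900325
R(air-data computer) = exp(−0.000048 × 5000) = 0.786628
R(pitot heater controller) = exp(−0.000059 × 5000) = 0.744532
Series (autopilot servo and actuator driver): 0.786628 × 0.873716 = 0.687289
Parallel (flight-control processor and [0.687289]): 1 − (1 − 0.951229)(1 − 0.687289) = 0.984749
Series ([0.984749] and rate gyro): 0.984749 × 0.900325 = 0.886594
Parallel ([0.886594], air-data computer, and pitot heater controller): 1 − (1 − 0.886594)(1 − 0.786628)(1 − 0.744532) = 0.9938

0.9938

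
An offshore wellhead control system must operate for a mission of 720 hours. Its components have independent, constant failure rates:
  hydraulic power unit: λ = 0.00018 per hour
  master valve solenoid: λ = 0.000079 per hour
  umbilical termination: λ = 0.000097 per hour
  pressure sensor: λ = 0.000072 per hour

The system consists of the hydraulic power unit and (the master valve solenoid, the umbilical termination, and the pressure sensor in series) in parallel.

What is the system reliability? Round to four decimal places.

0.9801

R(hydraulic power unit) = exp(−0.00018 × 720) = 0.878447
R(master valve solenoid) = exp(−0.000079 × 720) = 0.944707
R(umbilical termination) = exp(−0.000097 × 720) = 0.932543
R(pressure sensor) = exp(−0.000072 × 720) = 0.949481
Series (master valve solenoid, umbilical termination, and pressure sensor): 0.944707 × 0.932543 × 0.949481 = 0.836474
Parallel (hydraulic power unit and [0.836474]): 1 − (1 − 0.878447)(1 − 0.836474) = 0.9801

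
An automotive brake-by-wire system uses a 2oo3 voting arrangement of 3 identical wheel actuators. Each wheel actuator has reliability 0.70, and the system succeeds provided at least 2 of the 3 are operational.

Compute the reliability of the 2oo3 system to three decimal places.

0.784

R = Σ_{i=2}^{3} C(3,i) p^i (1−p)^{3−i} with p = 0.70
C(3,2)·0.70^2·0.30^1 = 0.44100
C(3,3)·0.70^3·0.30^0 = 0.34300
Sum = 0.784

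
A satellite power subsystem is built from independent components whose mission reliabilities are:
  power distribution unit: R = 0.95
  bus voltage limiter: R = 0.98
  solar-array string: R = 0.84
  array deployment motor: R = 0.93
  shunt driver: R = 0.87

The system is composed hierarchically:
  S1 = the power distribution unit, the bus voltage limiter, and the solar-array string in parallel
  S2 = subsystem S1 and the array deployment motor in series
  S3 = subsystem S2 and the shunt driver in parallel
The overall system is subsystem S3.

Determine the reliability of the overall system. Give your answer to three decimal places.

0.991

Parallel (power distribution unit, bus voltage limiter, and solar-array string): 1 − (1 − 0.95000)(1 − 0.98000)(1 − 0.84000) = 0.99984
Series ([0.99984] and array deployment motor): 0.99984 × 0.93000 = 0.92985
Parallel ([0.92985] and shunt driver): 1 − (1 − 0.92985)(1 − 0.87000) = 0.991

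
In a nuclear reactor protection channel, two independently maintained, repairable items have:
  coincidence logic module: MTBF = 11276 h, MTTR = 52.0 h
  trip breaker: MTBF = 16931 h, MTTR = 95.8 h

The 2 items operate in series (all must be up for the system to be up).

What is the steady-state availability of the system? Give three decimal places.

0.990

A(coincidence logic module) = MTBF/(MTBF+MTTR) = 11276/(11276+52.0) = 0.995410
A(trip breaker) = MTBF/(MTBF+MTTR) = 16931/(16931+95.8) = 0.994374
Series availability: 0.995410 × 0.994374 = 0.990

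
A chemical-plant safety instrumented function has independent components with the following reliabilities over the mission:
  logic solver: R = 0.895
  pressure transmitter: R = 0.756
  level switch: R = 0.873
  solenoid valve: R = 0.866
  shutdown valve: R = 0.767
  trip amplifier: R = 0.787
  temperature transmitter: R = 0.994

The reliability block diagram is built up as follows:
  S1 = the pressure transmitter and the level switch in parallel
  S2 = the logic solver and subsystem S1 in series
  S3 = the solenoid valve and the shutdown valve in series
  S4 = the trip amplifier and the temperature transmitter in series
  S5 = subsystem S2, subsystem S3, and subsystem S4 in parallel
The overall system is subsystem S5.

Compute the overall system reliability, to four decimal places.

Parallel (pressure transmitter and level switch): 1 − (1 − 0.756000)(1 − 0.873000) = 0.969012
Series (logic solver and [0.969012]): 0.895000 × 0.969012 = 0.867266
Series (solenoid valve and shutdown valve): 0.866000 × 0.767000 = 0.664222
Series (trip amplifier and temperature transmitter): 0.787000 × 0.994000 = 0.782278
Parallel ([0.867266], [0.664222], and [0.782278]): 1 − (1 − 0.867266)(1 − 0.664222)(1 − 0.782278) = 0.9903

0.9903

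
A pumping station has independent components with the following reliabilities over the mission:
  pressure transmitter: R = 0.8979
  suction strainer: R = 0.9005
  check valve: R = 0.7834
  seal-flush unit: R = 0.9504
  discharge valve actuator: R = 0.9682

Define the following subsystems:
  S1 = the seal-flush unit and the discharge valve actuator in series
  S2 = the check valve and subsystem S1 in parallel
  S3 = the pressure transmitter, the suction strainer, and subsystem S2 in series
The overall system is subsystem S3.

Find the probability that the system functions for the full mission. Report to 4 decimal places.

0.7946

Series (seal-flush unit and discharge valve actuator): 0.950400 × 0.968200 = 0.920177
Parallel (check valve and [0.920177]): 1 − (1 − 0.783400)(1 − 0.920177) = 0.982710
Series (pressure transmitter, suction strainer, and [0.982710]): 0.897900 × 0.900500 × 0.982710 = 0.7946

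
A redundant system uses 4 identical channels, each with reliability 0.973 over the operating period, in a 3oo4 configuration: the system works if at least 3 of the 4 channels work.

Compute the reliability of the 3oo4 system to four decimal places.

0.9958

R = Σ_{i=3}^{4} C(4,i) p^i (1−p)^{4−i} with p = 0.973
C(4,3)·0.973^3·0.027^1 = 0.099486
C(4,4)·0.973^4·0.027^0 = 0.896296
Sum = 0.9958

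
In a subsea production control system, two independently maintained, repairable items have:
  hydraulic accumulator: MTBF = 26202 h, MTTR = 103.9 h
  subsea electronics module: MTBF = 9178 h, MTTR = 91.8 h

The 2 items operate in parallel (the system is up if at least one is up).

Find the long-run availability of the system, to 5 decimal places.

0.99996

A(hydraulic accumulator) = MTBF/(MTBF+MTTR) = 26202/(26202+103.9) = 0.996050
A(subsea electronics module) = MTBF/(MTBF+MTTR) = 9178/(9178+91.8) = 0.990097
Parallel availability: 1 − (1 − 0.996050)(1 − 0.990097) = 0.99996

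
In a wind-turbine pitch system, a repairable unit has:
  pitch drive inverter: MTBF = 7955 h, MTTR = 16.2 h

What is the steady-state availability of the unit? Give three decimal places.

0.998

A(pitch drive inverter) = MTBF/(MTBF+MTTR) = 7955/(7955+16.2) = 0.998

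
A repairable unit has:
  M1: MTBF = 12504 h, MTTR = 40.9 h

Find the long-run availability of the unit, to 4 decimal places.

A(M1) = MTBF/(MTBF+MTTR) = 12504/(12504+40.9) = 0.9967

0.9967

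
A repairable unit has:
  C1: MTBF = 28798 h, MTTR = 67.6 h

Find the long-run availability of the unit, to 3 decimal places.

A(C1) = MTBF/(MTBF+MTTR) = 28798/(28798+67.6) = 0.998

0.998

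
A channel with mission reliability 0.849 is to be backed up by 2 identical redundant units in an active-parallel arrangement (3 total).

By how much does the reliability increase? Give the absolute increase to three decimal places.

R_before = 0.849
R_after = 1 − (1 − 0.849)^3 = 0.997
ΔR = 0.997 − 0.849 = 0.148

0.148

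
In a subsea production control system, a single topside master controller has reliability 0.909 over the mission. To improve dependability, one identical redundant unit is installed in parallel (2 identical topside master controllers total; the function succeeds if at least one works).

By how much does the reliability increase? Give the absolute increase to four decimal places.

R_before = 0.909
R_after = 1 − (1 − 0.909)^2 = 0.9917
ΔR = 0.9917 − 0.909 = 0.0827

0.0827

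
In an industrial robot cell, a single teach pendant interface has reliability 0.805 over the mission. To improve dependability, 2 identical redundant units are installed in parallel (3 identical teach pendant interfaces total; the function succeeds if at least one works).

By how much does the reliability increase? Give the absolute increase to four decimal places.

0.1876

R_before = 0.805
R_after = 1 − (1 − 0.805)^3 = 0.9926
ΔR = 0.9926 − 0.805 = 0.1876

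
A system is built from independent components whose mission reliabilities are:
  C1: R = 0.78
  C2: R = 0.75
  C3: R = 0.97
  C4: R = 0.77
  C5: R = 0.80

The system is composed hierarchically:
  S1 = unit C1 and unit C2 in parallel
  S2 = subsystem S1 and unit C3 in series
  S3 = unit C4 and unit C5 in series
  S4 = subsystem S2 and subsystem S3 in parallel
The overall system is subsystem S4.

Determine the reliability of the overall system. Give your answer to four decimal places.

0.9680

Parallel (C1 and C2): 1 − (1 − 0.780000)(1 − 0.750000) = 0.945000
Series ([0.945000] and C3): 0.945000 × 0.970000 = 0.916650
Series (C4 and C5): 0.770000 × 0.800000 = 0.616000
Parallel ([0.916650] and [0.616000]): 1 − (1 − 0.916650)(1 − 0.616000) = 0.9680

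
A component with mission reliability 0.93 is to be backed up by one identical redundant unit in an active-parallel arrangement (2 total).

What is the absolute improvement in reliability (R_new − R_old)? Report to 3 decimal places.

R_before = 0.93
R_after = 1 − (1 − 0.93)^2 = 0.995
ΔR = 0.995 − 0.93 = 0.065

0.065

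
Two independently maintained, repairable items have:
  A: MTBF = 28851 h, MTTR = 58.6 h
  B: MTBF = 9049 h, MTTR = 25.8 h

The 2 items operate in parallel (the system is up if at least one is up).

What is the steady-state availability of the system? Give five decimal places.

0.99999

A(A) = MTBF/(MTBF+MTTR) = 28851/(28851+58.6) = 0.997973
A(B) = MTBF/(MTBF+MTTR) = 9049/(9049+25.8) = 0.997157
Parallel availability: 1 − (1 − 0.997973)(1 − 0.997157) = 0.99999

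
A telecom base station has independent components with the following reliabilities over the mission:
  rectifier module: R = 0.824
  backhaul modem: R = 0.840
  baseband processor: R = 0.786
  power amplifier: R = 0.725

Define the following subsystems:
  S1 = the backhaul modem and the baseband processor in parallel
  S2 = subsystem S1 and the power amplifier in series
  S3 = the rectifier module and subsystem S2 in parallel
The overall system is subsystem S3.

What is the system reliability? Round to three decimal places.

0.947

Parallel (backhaul modem and baseband processor): 1 − (1 − 0.84000)(1 − 0.78600) = 0.96576
Series ([0.96576] and power amplifier): 0.96576 × 0.72500 = 0.70018
Parallel (rectifier module and [0.70018]): 1 − (1 − 0.82400)(1 − 0.70018) = 0.947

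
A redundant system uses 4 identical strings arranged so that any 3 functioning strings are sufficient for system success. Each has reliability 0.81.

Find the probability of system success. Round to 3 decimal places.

R = Σ_{i=3}^{4} C(4,i) p^i (1−p)^{4−i} with p = 0.81
C(4,3)·0.81^3·0.19^1 = 0.40390
C(4,4)·0.81^4·0.19^0 = 0.43047
Sum = 0.834

0.834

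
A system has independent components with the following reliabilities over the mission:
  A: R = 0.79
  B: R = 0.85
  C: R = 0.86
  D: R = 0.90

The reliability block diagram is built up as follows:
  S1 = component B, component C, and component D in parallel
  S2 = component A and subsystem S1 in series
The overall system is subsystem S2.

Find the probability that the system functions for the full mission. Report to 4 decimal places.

0.7883

Parallel (B, C, and D): 1 − (1 − 0.850000)(1 − 0.860000)(1 − 0.900000) = 0.997900
Series (A and [0.997900]): 0.790000 × 0.997900 = 0.7883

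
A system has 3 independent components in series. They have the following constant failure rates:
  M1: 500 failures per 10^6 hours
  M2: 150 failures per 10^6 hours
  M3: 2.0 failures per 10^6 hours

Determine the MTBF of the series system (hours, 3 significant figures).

1530

Series of exponential components: λ_sys = Σ λ_i
λ_sys = 0.00050 + 0.00015 + 0.0000020 = 6.5200e-04 /h
MTBF = 1 / λ_sys = 1530 h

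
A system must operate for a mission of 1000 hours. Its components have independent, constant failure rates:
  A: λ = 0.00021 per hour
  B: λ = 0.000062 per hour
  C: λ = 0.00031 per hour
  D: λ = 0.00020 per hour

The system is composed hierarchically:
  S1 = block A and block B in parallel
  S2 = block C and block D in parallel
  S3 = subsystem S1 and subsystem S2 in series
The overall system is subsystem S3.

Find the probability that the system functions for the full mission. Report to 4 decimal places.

0.9408

R(A) = exp(−0.00021 × 1000) = 0.810584
R(B) = exp(−0.000062 × 1000) = 0.939883
R(C) = exp(−0.00031 × 1000) = 0.733447
R(D) = exp(−0.00020 × 1000) = 0.818731
Parallel (A and B): 1 − (1 − 0.810584)(1 − 0.939883) = 0.988613
Parallel (C and D): 1 − (1 − 0.733447)(1 − 0.818731) = 0.951682
Series ([0.988613] and [0.951682]): 0.988613 × 0.951682 = 0.9408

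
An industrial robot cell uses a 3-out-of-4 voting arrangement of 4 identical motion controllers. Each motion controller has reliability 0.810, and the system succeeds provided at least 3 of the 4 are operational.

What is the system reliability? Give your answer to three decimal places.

0.834

R = Σ_{i=3}^{4} C(4,i) p^i (1−p)^{4−i} with p = 0.810
C(4,3)·0.810^3·0.190^1 = 0.40390
C(4,4)·0.810^4·0.190^0 = 0.43047
Sum = 0.834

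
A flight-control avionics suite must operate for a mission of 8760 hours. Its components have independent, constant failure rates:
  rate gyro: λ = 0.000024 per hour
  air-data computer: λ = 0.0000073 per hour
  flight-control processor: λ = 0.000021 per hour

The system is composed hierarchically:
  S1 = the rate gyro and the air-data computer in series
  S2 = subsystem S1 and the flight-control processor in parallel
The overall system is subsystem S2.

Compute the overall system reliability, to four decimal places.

R(rate gyro) = exp(−0.000024 × 8760) = 0.810390
R(air-data computer) = exp(−0.0000073 × 8760) = 0.938054
R(flight-control processor) = exp(−0.000021 × 8760) = 0.831969
Series (rate gyro and air-data computer): 0.810390 × 0.938054 = 0.760190
Parallel ([0.760190] and flight-control processor): 1 − (1 − 0.760190)(1 − 0.831969) = 0.9597

0.9597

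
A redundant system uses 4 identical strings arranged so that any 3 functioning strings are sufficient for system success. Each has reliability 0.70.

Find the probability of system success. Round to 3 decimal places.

0.652

R = Σ_{i=3}^{4} C(4,i) p^i (1−p)^{4−i} with p = 0.70
C(4,3)·0.70^3·0.30^1 = 0.41160
C(4,4)·0.70^4·0.30^0 = 0.24010
Sum = 0.652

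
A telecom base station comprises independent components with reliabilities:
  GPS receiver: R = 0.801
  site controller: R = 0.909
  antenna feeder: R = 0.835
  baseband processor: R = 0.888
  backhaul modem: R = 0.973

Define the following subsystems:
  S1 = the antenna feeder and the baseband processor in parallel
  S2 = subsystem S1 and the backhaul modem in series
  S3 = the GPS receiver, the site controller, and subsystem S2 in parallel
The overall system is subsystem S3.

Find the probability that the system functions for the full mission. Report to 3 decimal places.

Parallel (antenna feeder and baseband processor): 1 − (1 − 0.83500)(1 − 0.88800) = 0.98152
Series ([0.98152] and backhaul modem): 0.98152 × 0.97300 = 0.95502
Parallel (GPS receiver, site controller, and [0.95502]): 1 − (1 − 0.80100)(1 − 0.90900)(1 − 0.95502) = 0.999

0.999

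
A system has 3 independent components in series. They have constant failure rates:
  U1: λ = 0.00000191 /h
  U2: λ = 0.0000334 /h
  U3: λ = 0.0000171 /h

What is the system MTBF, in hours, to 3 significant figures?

Series of exponential components: λ_sys = Σ λ_i
λ_sys = 0.00000191 + 0.0000334 + 0.0000171 = 5.2410e-05 /h
MTBF = 1 / λ_sys = 19100 h

19100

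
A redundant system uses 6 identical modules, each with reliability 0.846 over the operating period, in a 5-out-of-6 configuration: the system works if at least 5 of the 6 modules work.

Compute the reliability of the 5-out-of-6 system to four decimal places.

R = Σ_{i=5}^{6} C(6,i) p^i (1−p)^{6−i} with p = 0.846
C(6,5)·0.846^5·0.154^1 = 0.400427
C(6,6)·0.846^6·0.154^0 = 0.366625
Sum = 0.7671

0.7671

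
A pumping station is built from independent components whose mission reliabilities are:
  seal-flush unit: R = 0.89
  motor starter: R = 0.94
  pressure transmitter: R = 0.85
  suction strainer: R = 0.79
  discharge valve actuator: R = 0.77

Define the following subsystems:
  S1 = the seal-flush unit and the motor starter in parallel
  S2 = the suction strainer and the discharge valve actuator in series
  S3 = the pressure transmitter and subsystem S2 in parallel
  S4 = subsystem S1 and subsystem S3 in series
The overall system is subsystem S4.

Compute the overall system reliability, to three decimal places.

0.935

Parallel (seal-flush unit and motor starter): 1 − (1 − 0.89000)(1 − 0.94000) = 0.99340
Series (suction strainer and discharge valve actuator): 0.79000 × 0.77000 = 0.60830
Parallel (pressure transmitter and [0.60830]): 1 − (1 − 0.85000)(1 − 0.60830) = 0.94125
Series ([0.99340] and [0.94125]): 0.99340 × 0.94125 = 0.935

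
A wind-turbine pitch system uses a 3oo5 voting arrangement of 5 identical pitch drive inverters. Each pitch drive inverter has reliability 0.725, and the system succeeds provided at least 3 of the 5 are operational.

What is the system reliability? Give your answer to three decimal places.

0.868

R = Σ_{i=3}^{5} C(5,i) p^i (1−p)^{5−i} with p = 0.725
C(5,3)·0.725^3·0.275^2 = 0.28819
C(5,4)·0.725^4·0.275^1 = 0.37989
C(5,5)·0.725^5·0.275^0 = 0.20030
Sum = 0.868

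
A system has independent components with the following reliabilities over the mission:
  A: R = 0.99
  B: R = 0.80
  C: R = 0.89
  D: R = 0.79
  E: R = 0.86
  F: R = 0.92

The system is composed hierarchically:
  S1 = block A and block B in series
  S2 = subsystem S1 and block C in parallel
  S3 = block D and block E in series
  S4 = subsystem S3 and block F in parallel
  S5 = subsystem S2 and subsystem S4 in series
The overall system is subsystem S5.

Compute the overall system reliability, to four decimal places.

0.9521

Series (A and B): 0.990000 × 0.800000 = 0.792000
Parallel ([0.792000] and C): 1 − (1 − 0.792000)(1 − 0.890000) = 0.977120
Series (D and E): 0.790000 × 0.860000 = 0.679400
Parallel ([0.679400] and F): 1 − (1 − 0.679400)(1 − 0.920000) = 0.974352
Series ([0.977120] and [0.974352]): 0.977120 × 0.974352 = 0.9521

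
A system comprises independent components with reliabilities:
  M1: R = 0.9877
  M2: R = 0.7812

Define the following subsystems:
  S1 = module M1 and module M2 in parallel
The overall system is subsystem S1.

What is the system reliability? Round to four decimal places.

0.9973

Parallel (M1 and M2): 1 − (1 − 0.987700)(1 − 0.781200) = 0.9973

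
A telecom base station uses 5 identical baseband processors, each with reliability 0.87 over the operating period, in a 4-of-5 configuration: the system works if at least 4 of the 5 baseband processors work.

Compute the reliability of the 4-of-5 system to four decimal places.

0.8708

R = Σ_{i=4}^{5} C(5,i) p^i (1−p)^{5−i} with p = 0.87
C(5,4)·0.87^4·0.13^1 = 0.372383
C(5,5)·0.87^5·0.13^0 = 0.498421
Sum = 0.8708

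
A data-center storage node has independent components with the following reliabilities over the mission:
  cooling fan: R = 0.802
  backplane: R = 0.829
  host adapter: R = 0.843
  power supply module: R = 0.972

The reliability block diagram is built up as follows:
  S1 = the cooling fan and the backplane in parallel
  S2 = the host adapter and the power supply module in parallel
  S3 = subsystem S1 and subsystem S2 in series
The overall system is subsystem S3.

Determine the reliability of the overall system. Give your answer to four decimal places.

Parallel (cooling fan and backplane): 1 − (1 − 0.802000)(1 − 0.829000) = 0.966142
Parallel (host adapter and power supply module): 1 − (1 − 0.843000)(1 − 0.972000) = 0.995604
Series ([0.966142] and [0.995604]): 0.966142 × 0.995604 = 0.9619

0.9619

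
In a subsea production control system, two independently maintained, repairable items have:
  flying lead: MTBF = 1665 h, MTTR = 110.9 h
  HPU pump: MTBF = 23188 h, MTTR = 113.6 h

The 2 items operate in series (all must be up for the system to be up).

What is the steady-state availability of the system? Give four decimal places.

A(flying lead) = MTBF/(MTBF+MTTR) = 1665/(1665+110.9) = 0.937553
A(HPU pump) = MTBF/(MTBF+MTTR) = 23188/(23188+113.6) = 0.995125
Series availability: 0.937553 × 0.995125 = 0.9330

0.9330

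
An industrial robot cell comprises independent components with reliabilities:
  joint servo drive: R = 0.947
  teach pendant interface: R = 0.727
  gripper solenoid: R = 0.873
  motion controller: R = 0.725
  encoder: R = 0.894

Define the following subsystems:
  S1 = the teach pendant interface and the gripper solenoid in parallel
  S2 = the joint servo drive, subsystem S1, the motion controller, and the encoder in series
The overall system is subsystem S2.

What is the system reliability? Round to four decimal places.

Parallel (teach pendant interface and gripper solenoid): 1 − (1 − 0.727000)(1 − 0.873000) = 0.965329
Series (joint servo drive, [0.965329], motion controller, and encoder): 0.947000 × 0.965329 × 0.725000 × 0.894000 = 0.5925

0.5925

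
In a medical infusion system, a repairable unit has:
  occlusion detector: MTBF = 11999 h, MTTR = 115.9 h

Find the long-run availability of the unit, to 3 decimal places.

0.990

A(occlusion detector) = MTBF/(MTBF+MTTR) = 11999/(11999+115.9) = 0.990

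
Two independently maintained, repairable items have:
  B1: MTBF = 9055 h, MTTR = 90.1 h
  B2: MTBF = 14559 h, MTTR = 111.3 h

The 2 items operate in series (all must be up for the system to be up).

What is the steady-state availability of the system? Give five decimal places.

0.98264

A(B1) = MTBF/(MTBF+MTTR) = 9055/(9055+90.1) = 0.990148
A(B2) = MTBF/(MTBF+MTTR) = 14559/(14559+111.3) = 0.992413
Series availability: 0.990148 × 0.992413 = 0.98264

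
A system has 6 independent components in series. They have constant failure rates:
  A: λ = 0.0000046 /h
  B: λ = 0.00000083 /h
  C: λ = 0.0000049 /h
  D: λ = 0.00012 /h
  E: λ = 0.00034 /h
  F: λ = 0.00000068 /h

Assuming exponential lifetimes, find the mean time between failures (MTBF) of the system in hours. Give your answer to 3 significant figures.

Series of exponential components: λ_sys = Σ λ_i
λ_sys = 0.0000046 + 0.00000083 + 0.0000049 + 0.00012 + 0.00034 + 0.00000068 = 4.7101e-04 /h
MTBF = 1 / λ_sys = 2120 h

2120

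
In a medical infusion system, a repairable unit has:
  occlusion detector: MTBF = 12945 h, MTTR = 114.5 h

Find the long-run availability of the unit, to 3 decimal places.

0.991

A(occlusion detector) = MTBF/(MTBF+MTTR) = 12945/(12945+114.5) = 0.991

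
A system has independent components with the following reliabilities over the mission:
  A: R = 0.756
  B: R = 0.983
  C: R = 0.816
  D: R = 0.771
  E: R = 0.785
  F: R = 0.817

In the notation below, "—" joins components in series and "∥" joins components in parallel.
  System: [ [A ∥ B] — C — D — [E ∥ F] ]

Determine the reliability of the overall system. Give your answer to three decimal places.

0.602

Parallel (A and B): 1 − (1 − 0.75600)(1 − 0.98300) = 0.99585
Parallel (E and F): 1 − (1 − 0.78500)(1 − 0.81700) = 0.96066
Series ([0.99585], C, D, and [0.96066]): 0.99585 × 0.81600 × 0.77100 × 0.96066 = 0.602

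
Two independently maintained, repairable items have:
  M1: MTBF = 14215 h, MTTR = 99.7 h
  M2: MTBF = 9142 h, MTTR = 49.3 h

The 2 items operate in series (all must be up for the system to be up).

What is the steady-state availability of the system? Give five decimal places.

0.98771

A(M1) = MTBF/(MTBF+MTTR) = 14215/(14215+99.7) = 0.993035
A(M2) = MTBF/(MTBF+MTTR) = 9142/(9142+49.3) = 0.994636
Series availability: 0.993035 × 0.994636 = 0.98771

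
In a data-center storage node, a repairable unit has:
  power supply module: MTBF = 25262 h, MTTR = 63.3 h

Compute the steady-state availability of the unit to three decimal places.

0.998

A(power supply module) = MTBF/(MTBF+MTTR) = 25262/(25262+63.3) = 0.998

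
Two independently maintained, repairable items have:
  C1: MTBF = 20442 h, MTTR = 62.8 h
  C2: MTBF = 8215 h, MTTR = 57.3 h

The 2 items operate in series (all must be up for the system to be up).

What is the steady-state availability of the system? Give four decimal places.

0.9900

A(C1) = MTBF/(MTBF+MTTR) = 20442/(20442+62.8) = 0.996937
A(C2) = MTBF/(MTBF+MTTR) = 8215/(8215+57.3) = 0.993073
Series availability: 0.996937 × 0.993073 = 0.9900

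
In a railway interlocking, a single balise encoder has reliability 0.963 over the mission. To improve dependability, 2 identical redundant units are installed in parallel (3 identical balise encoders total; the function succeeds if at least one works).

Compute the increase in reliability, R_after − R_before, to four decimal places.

0.0369

R_before = 0.963
R_after = 1 − (1 − 0.963)^3 = 0.9999
ΔR = 0.9999 − 0.963 = 0.0369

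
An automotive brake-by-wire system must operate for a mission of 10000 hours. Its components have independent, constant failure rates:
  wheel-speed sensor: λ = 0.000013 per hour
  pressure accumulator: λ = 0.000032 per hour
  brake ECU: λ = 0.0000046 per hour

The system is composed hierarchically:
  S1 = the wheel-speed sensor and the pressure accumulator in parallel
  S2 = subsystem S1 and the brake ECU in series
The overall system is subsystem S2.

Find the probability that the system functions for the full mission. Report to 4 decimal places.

0.9232

R(wheel-speed sensor) = exp(−0.000013 × 10000) = 0.878095
R(pressure accumulator) = exp(−0.000032 × 10000) = 0.726149
R(brake ECU) = exp(−0.0000046 × 10000) = 0.955042
Parallel (wheel-speed sensor and pressure accumulator): 1 − (1 − 0.878095)(1 − 0.726149) = 0.966616
Series ([0.966616] and brake ECU): 0.966616 × 0.955042 = 0.9232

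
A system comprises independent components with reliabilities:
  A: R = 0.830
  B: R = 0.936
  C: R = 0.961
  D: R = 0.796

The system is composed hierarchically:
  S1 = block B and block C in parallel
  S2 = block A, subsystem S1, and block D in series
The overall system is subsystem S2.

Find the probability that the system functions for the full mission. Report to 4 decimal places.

0.6590

Parallel (B and C): 1 − (1 − 0.936000)(1 − 0.961000) = 0.997504
Series (A, [0.997504], and D): 0.830000 × 0.997504 × 0.796000 = 0.6590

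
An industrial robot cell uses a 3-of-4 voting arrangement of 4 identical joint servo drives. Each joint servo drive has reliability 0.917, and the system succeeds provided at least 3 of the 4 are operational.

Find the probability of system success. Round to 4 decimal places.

R = Σ_{i=3}^{4} C(4,i) p^i (1−p)^{4−i} with p = 0.917
C(4,3)·0.917^3·0.083^1 = 0.256004
C(4,4)·0.917^4·0.083^0 = 0.707094
Sum = 0.9631

0.9631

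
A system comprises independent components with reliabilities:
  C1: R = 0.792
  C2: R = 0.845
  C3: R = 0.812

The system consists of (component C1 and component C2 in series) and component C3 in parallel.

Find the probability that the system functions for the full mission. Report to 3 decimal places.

0.938

Series (C1 and C2): 0.79200 × 0.84500 = 0.66924
Parallel ([0.66924] and C3): 1 − (1 − 0.66924)(1 − 0.81200) = 0.938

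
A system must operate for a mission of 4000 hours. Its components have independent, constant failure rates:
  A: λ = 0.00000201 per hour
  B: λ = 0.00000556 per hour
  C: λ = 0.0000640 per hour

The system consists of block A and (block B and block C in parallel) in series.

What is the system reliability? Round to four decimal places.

0.9871

R(A) = exp(−0.00000201 × 4000) = 0.991992
R(B) = exp(−0.00000556 × 4000) = 0.978005
R(C) = exp(−0.0000640 × 4000) = 0.774142
Parallel (B and C): 1 − (1 − 0.978005)(1 − 0.774142) = 0.995032
Series (A and [0.995032]): 0.991992 × 0.995032 = 0.9871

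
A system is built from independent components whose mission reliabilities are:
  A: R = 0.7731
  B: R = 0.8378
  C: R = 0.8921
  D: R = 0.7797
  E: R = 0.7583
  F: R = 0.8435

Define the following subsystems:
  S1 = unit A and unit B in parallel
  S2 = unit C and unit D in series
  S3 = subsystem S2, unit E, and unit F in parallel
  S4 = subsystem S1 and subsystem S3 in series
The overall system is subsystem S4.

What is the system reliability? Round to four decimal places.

0.9521

Parallel (A and B): 1 − (1 − 0.773100)(1 − 0.837800) = 0.963197
Series (C and D): 0.892100 × 0.779700 = 0.695570
Parallel ([0.695570], E, and F): 1 − (1 − 0.695570)(1 − 0.758300)(1 − 0.843500) = 0.988485
Series ([0.963197] and [0.988485]): 0.963197 × 0.988485 = 0.9521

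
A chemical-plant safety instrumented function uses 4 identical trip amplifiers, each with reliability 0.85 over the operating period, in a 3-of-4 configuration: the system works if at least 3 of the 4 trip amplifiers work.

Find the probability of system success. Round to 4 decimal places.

0.8905

R = Σ_{i=3}^{4} C(4,i) p^i (1−p)^{4−i} with p = 0.85
C(4,3)·0.85^3·0.15^1 = 0.368475
C(4,4)·0.85^4·0.15^0 = 0.522006
Sum = 0.8905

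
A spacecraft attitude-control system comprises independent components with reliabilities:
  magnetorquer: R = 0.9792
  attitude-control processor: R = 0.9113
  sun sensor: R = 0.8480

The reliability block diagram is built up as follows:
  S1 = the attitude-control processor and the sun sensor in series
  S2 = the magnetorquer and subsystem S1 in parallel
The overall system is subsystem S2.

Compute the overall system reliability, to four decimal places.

0.9953

Series (attitude-control processor and sun sensor): 0.911300 × 0.848000 = 0.772782
Parallel (magnetorquer and [0.772782]): 1 − (1 − 0.979200)(1 − 0.772782) = 0.9953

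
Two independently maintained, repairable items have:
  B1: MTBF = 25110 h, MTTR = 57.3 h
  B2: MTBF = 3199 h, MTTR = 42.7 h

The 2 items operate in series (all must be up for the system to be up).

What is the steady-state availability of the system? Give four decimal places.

A(B1) = MTBF/(MTBF+MTTR) = 25110/(25110+57.3) = 0.997723
A(B2) = MTBF/(MTBF+MTTR) = 3199/(3199+42.7) = 0.986828
Series availability: 0.997723 × 0.986828 = 0.9846

0.9846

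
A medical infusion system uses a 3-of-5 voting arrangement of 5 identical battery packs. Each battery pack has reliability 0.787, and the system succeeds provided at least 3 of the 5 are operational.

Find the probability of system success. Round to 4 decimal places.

R = Σ_{i=3}^{5} C(5,i) p^i (1−p)^{5−i} with p = 0.787
C(5,3)·0.787^3·0.213^2 = 0.221148
C(5,4)·0.787^4·0.213^1 = 0.408553
C(5,5)·0.787^5·0.213^0 = 0.301907
Sum = 0.9316

0.9316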